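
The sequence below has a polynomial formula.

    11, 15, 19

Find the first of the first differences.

Δ: 4, 4

4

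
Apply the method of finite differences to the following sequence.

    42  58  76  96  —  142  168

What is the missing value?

Using the first 4 terms:
First differences: 16, 18, 20
Second differences: 2, 2
Constant second difference = 2.
Extend forward: 20 + 2 = 22;  96 + 22 = 118

118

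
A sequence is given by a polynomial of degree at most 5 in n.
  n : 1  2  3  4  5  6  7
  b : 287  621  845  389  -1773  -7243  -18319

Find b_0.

77

D1: 334  224  -456  -2162  -5470  -11076
D2: -110  -680  -1706  -3308  -5606
D3: -570  -1026  -1602  -2298
D4: -456  -576  -696
D5: -120  -120
The fifth differences are constant at -120.
Work back: -456 + 120 = -336;  -570 + 336 = -234;  -110 + 234 = 124;  334 − 124 = 210;  287 − 210 = 77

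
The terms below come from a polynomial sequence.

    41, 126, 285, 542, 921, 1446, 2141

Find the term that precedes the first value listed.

6

Δ: 85, 159, 257, 379, 525, 695
Δ²: 74, 98, 122, 146, 170
Δ³: 24, 24, 24, 24
The third differences are constant at 24.
Work back: 74 − 24 = 50;  85 − 50 = 35;  41 − 35 = 6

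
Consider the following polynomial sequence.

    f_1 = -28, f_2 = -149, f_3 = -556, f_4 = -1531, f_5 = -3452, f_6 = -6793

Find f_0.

-7

D1: -121, -407, -975, -1921, -3341
D2: -286, -568, -946, -1420
D3: -282, -378, -474
D4: -96, -96
The fourth differences are constant at -96.
Work back: -282 + 96 = -186;  -286 + 186 = -100;  -121 + 100 = -21;  -28 + 21 = -7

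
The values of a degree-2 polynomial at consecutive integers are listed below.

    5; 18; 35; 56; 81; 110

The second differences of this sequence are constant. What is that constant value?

First differences: 13, 17, 21, 25, 29
Second differences: 4, 4, 4, 4

4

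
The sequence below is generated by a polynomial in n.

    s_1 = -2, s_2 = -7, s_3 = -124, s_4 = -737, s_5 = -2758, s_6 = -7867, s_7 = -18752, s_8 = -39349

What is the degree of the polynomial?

Δ: -5, -117, -613, -2021, -5109, -10885, -20597
Δ²: -112, -496, -1408, -3088, -5776, -9712
Δ³: -384, -912, -1680, -2688, -3936
Δ⁴: -528, -768, -1008, -1248
Δ⁵: -240, -240, -240
The fifth differences are constant, so the polynomial has degree 5.

5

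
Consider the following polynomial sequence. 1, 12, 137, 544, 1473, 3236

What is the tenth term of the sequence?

27388

Δ: 11, 125, 407, 929, 1763
Δ²: 114, 282, 522, 834
Δ³: 168, 240, 312
Δ⁴: 72, 72
Fourth differences constant at 72.
312 + 72 = 384;  834 + 384 = 1218;  1763 + 1218 = 2981;  3236 + 2981 = 6217
384 + 72 = 456;  1218 + 456 = 1674;  2981 + 1674 = 4655;  6217 + 4655 = 10872
456 + 72 = 528;  1674 + 528 = 2202;  4655 + 2202 = 6857;  10872 + 6857 = 17729
528 + 72 = 600;  2202 + 600 = 2802;  6857 + 2802 = 9659;  17729 + 9659 = 27388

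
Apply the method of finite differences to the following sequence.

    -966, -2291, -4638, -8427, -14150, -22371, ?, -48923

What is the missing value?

-33726

Using the first 6 terms:
Δ: -1325  -2347  -3789  -5723  -8221
Δ²: -1022  -1442  -1934  -2498
Δ³: -420  -492  -564
Δ⁴: -72  -72
Constant fourth difference = -72.
Extend forward: -564 − 72 = -636;  -2498 − 636 = -3134;  -8221 − 3134 = -11355;  -22371 − 11355 = -33726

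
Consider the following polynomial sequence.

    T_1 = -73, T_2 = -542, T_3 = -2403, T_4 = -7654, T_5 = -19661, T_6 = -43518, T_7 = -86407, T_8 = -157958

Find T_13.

-1499413

D1: -469  -1861  -5251  -12007  -23857  -42889  -71551
D2: -1392  -3390  -6756  -11850  -19032  -28662
D3: -1998  -3366  -5094  -7182  -9630
D4: -1368  -1728  -2088  -2448
D5: -360  -360  -360
Constant fifth difference = -360, so extend:
-2448 − 360 = -2808;  -9630 − 2808 = -12438;  -28662 − 12438 = -41100;  -71551 − 41100 = -112651;  -157958 − 112651 = -270609
-2808 − 360 = -3168;  -12438 − 3168 = -15606;  -41100 − 15606 = -56706;  -112651 − 56706 = -169357;  -270609 − 169357 = -439966
-3168 − 360 = -3528;  -15606 − 3528 = -19134;  -56706 − 19134 = -75840;  -169357 − 75840 = -245197;  -439966 − 245197 = -685163
-3528 − 360 = -3888;  -19134 − 3888 = -23022;  -75840 − 23022 = -98862;  -245197 − 98862 = -344059;  -685163 − 344059 = -1029222
-3888 − 360 = -4248;  -23022 − 4248 = -27270;  -98862 − 27270 = -126132;  -344059 − 126132 = -470191;  -1029222 − 470191 = -1499413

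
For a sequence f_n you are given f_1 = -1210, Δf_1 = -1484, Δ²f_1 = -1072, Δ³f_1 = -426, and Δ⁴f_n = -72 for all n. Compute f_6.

-23970

Build the table forward from the leading diagonal:
D4: -72, -72, -72, -72, -72, -72
D3: -426, -498, -570, -642, -714, -786
D2: -1072, -1498, -1996, -2566, -3208, -3922
D1: -1484, -2556, -4054, -6050, -8616, -11824
f: -1210, -2694, -5250, -9304, -15354, -23970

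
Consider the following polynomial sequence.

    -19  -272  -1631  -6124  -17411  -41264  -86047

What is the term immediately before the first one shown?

D1: -253  -1359  -4493  -11287  -23853  -44783
D2: -1106  -3134  -6794  -12566  -20930
D3: -2028  -3660  -5772  -8364
D4: -1632  -2112  -2592
D5: -480  -480
The fifth differences are constant at -480.
Work back: -1632 + 480 = -1152;  -2028 + 1152 = -876;  -1106 + 876 = -230;  -253 + 230 = -23;  -19 + 23 = 4

4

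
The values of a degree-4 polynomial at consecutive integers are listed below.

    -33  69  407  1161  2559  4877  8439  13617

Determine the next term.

D1: 102, 338, 754, 1398, 2318, 3562, 5178
D2: 236, 416, 644, 920, 1244, 1616
D3: 180, 228, 276, 324, 372
D4: 48, 48, 48, 48
Constant fourth difference = 48, so extend:
372 + 48 = 420;  1616 + 420 = 2036;  5178 + 2036 = 7214;  13617 + 7214 = 20831

20831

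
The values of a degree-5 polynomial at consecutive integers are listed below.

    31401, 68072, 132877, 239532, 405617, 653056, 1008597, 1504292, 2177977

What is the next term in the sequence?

3073752

First differences: 36671, 64805, 106655, 166085, 247439, 355541, 495695, 673685
Second differences: 28134, 41850, 59430, 81354, 108102, 140154, 177990
Third differences: 13716, 17580, 21924, 26748, 32052, 37836
Fourth differences: 3864, 4344, 4824, 5304, 5784
Fifth differences: 480, 480, 480, 480
Constant fifth difference = 480, so extend:
5784 + 480 = 6264;  37836 + 6264 = 44100;  177990 + 44100 = 222090;  673685 + 222090 = 895775;  2177977 + 895775 = 3073752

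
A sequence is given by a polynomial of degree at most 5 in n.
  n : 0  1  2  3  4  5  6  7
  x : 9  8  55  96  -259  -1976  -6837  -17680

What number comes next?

-1 , 47 , 41 , -355 , -1717 , -4861 , -10843
48 , -6 , -396 , -1362 , -3144 , -5982
-54 , -390 , -966 , -1782 , -2838
-336 , -576 , -816 , -1056
-240 , -240 , -240
The fifth differences are constant (-240).
-1056 − 240 = -1296;  -2838 − 1296 = -4134;  -5982 − 4134 = -10116;  -10843 − 10116 = -20959;  -17680 − 20959 = -38639

-38639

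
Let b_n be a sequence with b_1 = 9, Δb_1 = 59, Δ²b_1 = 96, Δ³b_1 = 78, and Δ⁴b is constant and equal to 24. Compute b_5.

Build the table forward from the leading diagonal:
Fourth differences: 24, 24, 24, 24, 24
Third differences: 78, 102, 126, 150, 174
Second differences: 96, 174, 276, 402, 552
First differences: 59, 155, 329, 605, 1007
b: 9, 68, 223, 552, 1157

1157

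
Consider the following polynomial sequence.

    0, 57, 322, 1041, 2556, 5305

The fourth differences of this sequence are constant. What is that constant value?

96

Δ: 57, 265, 719, 1515, 2749
Δ²: 208, 454, 796, 1234
Δ³: 246, 342, 438
Δ⁴: 96, 96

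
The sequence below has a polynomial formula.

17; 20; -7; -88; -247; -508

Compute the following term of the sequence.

-895

First differences: 3, -27, -81, -159, -261
Second differences: -30, -54, -78, -102
Third differences: -24, -24, -24
Third differences constant at -24.
-102 − 24 = -126;  -261 − 126 = -387;  -508 − 387 = -895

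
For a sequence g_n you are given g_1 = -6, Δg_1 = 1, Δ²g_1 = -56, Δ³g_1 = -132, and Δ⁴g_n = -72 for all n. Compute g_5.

-938

Build the table forward from the leading diagonal:
D4: -72, -72, -72, -72, -72
D3: -132, -204, -276, -348, -420
D2: -56, -188, -392, -668, -1016
D1: 1, -55, -243, -635, -1303
g: -6, -5, -60, -303, -938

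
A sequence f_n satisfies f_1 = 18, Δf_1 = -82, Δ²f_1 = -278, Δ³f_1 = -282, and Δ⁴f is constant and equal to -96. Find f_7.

-11724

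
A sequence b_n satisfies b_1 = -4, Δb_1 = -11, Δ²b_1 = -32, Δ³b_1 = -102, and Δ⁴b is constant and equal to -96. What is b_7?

-4030

Build the table forward from the leading diagonal:
D4: -96  -96  -96  -96  -96  -96  -96
D3: -102  -198  -294  -390  -486  -582  -678
D2: -32  -134  -332  -626  -1016  -1502  -2084
D1: -11  -43  -177  -509  -1135  -2151  -3653
b: -4  -15  -58  -235  -744  -1879  -4030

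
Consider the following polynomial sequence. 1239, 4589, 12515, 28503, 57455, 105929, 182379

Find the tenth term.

Δ: 3350 , 7926 , 15988 , 28952 , 48474 , 76450
Δ²: 4576 , 8062 , 12964 , 19522 , 27976
Δ³: 3486 , 4902 , 6558 , 8454
Δ⁴: 1416 , 1656 , 1896
Δ⁵: 240 , 240
Constant fifth difference = 240, so extend:
1896 + 240 = 2136;  8454 + 2136 = 10590;  27976 + 10590 = 38566;  76450 + 38566 = 115016;  182379 + 115016 = 297395
2136 + 240 = 2376;  10590 + 2376 = 12966;  38566 + 12966 = 51532;  115016 + 51532 = 166548;  297395 + 166548 = 463943
2376 + 240 = 2616;  12966 + 2616 = 15582;  51532 + 15582 = 67114;  166548 + 67114 = 233662;  463943 + 233662 = 697605

697605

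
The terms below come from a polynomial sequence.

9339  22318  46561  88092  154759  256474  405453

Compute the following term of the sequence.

Δ: 12979, 24243, 41531, 66667, 101715, 148979
Δ²: 11264, 17288, 25136, 35048, 47264
Δ³: 6024, 7848, 9912, 12216
Δ⁴: 1824, 2064, 2304
Δ⁵: 240, 240
Fifth differences constant at 240.
2304 + 240 = 2544;  12216 + 2544 = 14760;  47264 + 14760 = 62024;  148979 + 62024 = 211003;  405453 + 211003 = 616456

616456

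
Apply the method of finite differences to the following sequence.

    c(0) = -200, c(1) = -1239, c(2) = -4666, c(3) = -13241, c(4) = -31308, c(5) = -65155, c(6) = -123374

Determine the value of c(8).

-360976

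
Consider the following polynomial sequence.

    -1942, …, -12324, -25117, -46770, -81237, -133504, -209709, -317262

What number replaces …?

Using the last 7 terms:
First differences: -12793  -21653  -34467  -52267  -76205  -107553
Second differences: -8860  -12814  -17800  -23938  -31348
Third differences: -3954  -4986  -6138  -7410
Fourth differences: -1032  -1152  -1272
Fifth differences: -120  -120
Constant fifth difference = -120.
Extend backward: -1032 + 120 = -912;  -3954 + 912 = -3042;  -8860 + 3042 = -5818;  -12793 + 5818 = -6975;  -12324 + 6975 = -5349

-5349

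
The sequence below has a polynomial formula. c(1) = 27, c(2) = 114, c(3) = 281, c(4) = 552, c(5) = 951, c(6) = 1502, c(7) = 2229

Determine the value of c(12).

9344

Δ: 87  167  271  399  551  727
Δ²: 80  104  128  152  176
Δ³: 24  24  24  24
Third differences constant at 24.
176 + 24 = 200;  727 + 200 = 927;  2229 + 927 = 3156
200 + 24 = 224;  927 + 224 = 1151;  3156 + 1151 = 4307
224 + 24 = 248;  1151 + 248 = 1399;  4307 + 1399 = 5706
248 + 24 = 272;  1399 + 272 = 1671;  5706 + 1671 = 7377
272 + 24 = 296;  1671 + 296 = 1967;  7377 + 1967 = 9344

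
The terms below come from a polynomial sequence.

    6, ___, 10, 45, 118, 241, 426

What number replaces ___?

1

Using the last 5 terms:
D1: 35  73  123  185
D2: 38  50  62
D3: 12  12
Constant third difference = 12.
Extend backward: 38 − 12 = 26;  35 − 26 = 9;  10 − 9 = 1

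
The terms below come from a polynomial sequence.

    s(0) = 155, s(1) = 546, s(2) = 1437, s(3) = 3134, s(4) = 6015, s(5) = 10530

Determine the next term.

First differences: 391, 891, 1697, 2881, 4515
Second differences: 500, 806, 1184, 1634
Third differences: 306, 378, 450
Fourth differences: 72, 72
Constant fourth difference = 72, so extend:
450 + 72 = 522;  1634 + 522 = 2156;  4515 + 2156 = 6671;  10530 + 6671 = 17201

17201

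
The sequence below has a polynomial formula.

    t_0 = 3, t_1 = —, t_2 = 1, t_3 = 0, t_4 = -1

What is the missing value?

Using the last 3 terms:
First differences: -1, -1
Constant first difference = -1.
Extend backward: 1 + 1 = 2

2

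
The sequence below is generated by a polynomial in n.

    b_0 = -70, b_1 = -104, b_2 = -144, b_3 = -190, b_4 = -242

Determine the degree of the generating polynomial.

2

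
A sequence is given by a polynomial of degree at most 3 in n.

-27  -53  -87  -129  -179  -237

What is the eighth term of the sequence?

-377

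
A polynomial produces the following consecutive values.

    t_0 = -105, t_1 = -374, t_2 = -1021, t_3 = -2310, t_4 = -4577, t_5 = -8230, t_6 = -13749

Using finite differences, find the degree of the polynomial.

4

D1: -269, -647, -1289, -2267, -3653, -5519
D2: -378, -642, -978, -1386, -1866
D3: -264, -336, -408, -480
D4: -72, -72, -72
The fourth differences are constant, so the polynomial has degree 4.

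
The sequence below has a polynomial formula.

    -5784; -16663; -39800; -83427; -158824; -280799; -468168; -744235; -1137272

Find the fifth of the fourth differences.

First differences: -10879, -23137, -43627, -75397, -121975, -187369, -276067, -393037
Second differences: -12258, -20490, -31770, -46578, -65394, -88698, -116970
Third differences: -8232, -11280, -14808, -18816, -23304, -28272
Fourth differences: -3048, -3528, -4008, -4488, -4968
Fifth differences: -480, -480, -480, -480

-4968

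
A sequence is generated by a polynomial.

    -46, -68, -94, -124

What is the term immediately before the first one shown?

-22  -26  -30
-4  -4
The second differences are constant at -4.
Work back: -22 + 4 = -18;  -46 + 18 = -28

-28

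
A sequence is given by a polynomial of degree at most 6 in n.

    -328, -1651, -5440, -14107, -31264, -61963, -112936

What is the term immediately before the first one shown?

-19

First differences: -1323, -3789, -8667, -17157, -30699, -50973
Second differences: -2466, -4878, -8490, -13542, -20274
Third differences: -2412, -3612, -5052, -6732
Fourth differences: -1200, -1440, -1680
Fifth differences: -240, -240
The fifth differences are constant at -240.
Work back: -1200 + 240 = -960;  -2412 + 960 = -1452;  -2466 + 1452 = -1014;  -1323 + 1014 = -309;  -328 + 309 = -19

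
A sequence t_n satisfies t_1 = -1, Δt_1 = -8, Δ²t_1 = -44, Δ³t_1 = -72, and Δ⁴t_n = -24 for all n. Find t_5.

Build the table forward from the leading diagonal:
Fourth differences: -24  -24  -24  -24  -24
Third differences: -72  -96  -120  -144  -168
Second differences: -44  -116  -212  -332  -476
First differences: -8  -52  -168  -380  -712
t: -1  -9  -61  -229  -609

-609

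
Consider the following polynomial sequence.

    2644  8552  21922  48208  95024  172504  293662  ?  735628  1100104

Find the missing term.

Using the first 7 terms:
Δ: 5908, 13370, 26286, 46816, 77480, 121158
Δ²: 7462, 12916, 20530, 30664, 43678
Δ³: 5454, 7614, 10134, 13014
Δ⁴: 2160, 2520, 2880
Δ⁵: 360, 360
Constant fifth difference = 360.
Extend forward: 2880 + 360 = 3240;  13014 + 3240 = 16254;  43678 + 16254 = 59932;  121158 + 59932 = 181090;  293662 + 181090 = 474752

474752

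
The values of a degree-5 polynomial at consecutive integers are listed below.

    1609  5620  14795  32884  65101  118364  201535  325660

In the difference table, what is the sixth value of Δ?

83171

D1: 4011, 9175, 18089, 32217, 53263, 83171, 124125
D2: 5164, 8914, 14128, 21046, 29908, 40954
D3: 3750, 5214, 6918, 8862, 11046
D4: 1464, 1704, 1944, 2184
D5: 240, 240, 240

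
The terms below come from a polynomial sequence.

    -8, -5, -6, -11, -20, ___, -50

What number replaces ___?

Using the first 5 terms:
Δ: 3  -1  -5  -9
Δ²: -4  -4  -4
Constant second difference = -4.
Extend forward: -9 − 4 = -13;  -20 − 13 = -33

-33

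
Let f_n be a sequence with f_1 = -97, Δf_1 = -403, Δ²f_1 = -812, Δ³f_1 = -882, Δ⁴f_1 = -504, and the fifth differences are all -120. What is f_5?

Build the table forward from the leading diagonal:
Δ⁵: -120  -120  -120  -120  -120
Δ⁴: -504  -624  -744  -864  -984
Δ³: -882  -1386  -2010  -2754  -3618
Δ²: -812  -1694  -3080  -5090  -7844
Δ: -403  -1215  -2909  -5989  -11079
f: -97  -500  -1715  -4624  -10613

-10613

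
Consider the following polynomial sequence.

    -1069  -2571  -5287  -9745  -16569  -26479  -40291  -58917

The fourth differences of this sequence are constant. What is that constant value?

-96

D1: -1502, -2716, -4458, -6824, -9910, -13812, -18626
D2: -1214, -1742, -2366, -3086, -3902, -4814
D3: -528, -624, -720, -816, -912
D4: -96, -96, -96, -96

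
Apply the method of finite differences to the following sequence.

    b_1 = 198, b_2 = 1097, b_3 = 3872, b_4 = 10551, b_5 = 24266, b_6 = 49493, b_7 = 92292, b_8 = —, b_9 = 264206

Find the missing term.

Using the first 7 terms:
D1: 899  2775  6679  13715  25227  42799
D2: 1876  3904  7036  11512  17572
D3: 2028  3132  4476  6060
D4: 1104  1344  1584
D5: 240  240
Constant fifth difference = 240.
Extend forward: 1584 + 240 = 1824;  6060 + 1824 = 7884;  17572 + 7884 = 25456;  42799 + 25456 = 68255;  92292 + 68255 = 160547

160547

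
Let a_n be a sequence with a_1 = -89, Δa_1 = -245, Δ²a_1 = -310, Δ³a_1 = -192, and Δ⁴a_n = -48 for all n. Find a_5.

-3745

Build the table forward from the leading diagonal:
D4: -48, -48, -48, -48, -48
D3: -192, -240, -288, -336, -384
D2: -310, -502, -742, -1030, -1366
D1: -245, -555, -1057, -1799, -2829
a: -89, -334, -889, -1946, -3745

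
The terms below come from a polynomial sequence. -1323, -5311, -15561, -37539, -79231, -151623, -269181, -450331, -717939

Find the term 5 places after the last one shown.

-4524439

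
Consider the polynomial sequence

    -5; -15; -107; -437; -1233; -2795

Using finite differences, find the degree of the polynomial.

D1: -10, -92, -330, -796, -1562
D2: -82, -238, -466, -766
D3: -156, -228, -300
D4: -72, -72
The fourth differences are constant, so the polynomial has degree 4.

4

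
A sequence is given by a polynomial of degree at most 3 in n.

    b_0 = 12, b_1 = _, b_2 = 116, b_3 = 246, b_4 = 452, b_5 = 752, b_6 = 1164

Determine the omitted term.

44

Using the last 5 terms:
D1: 130  206  300  412
D2: 76  94  112
D3: 18  18
Constant third difference = 18.
Extend backward: 76 − 18 = 58;  130 − 58 = 72;  116 − 72 = 44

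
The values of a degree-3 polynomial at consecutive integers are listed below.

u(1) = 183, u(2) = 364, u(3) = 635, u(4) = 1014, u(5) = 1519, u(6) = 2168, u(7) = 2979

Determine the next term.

D1: 181, 271, 379, 505, 649, 811
D2: 90, 108, 126, 144, 162
D3: 18, 18, 18, 18
Constant third difference = 18, so extend:
162 + 18 = 180;  811 + 180 = 991;  2979 + 991 = 3970

3970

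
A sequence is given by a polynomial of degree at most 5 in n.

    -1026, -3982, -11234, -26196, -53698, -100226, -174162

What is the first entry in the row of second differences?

D1: -2956, -7252, -14962, -27502, -46528, -73936
D2: -4296, -7710, -12540, -19026, -27408
D3: -3414, -4830, -6486, -8382
D4: -1416, -1656, -1896
D5: -240, -240

-4296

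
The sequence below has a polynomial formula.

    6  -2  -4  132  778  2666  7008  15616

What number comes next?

First differences: -8, -2, 136, 646, 1888, 4342, 8608
Second differences: 6, 138, 510, 1242, 2454, 4266
Third differences: 132, 372, 732, 1212, 1812
Fourth differences: 240, 360, 480, 600
Fifth differences: 120, 120, 120
The fifth differences are constant (120).
600 + 120 = 720;  1812 + 720 = 2532;  4266 + 2532 = 6798;  8608 + 6798 = 15406;  15616 + 15406 = 31022

31022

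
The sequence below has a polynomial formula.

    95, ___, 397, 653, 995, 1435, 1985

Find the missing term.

Using the last 5 terms:
256, 342, 440, 550
86, 98, 110
12, 12
Constant third difference = 12.
Extend backward: 86 − 12 = 74;  256 − 74 = 182;  397 − 182 = 215

215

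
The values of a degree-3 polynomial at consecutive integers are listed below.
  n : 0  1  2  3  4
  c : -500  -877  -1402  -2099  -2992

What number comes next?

D1: -377, -525, -697, -893
D2: -148, -172, -196
D3: -24, -24
Constant third difference = -24, so extend:
-196 − 24 = -220;  -893 − 220 = -1113;  -2992 − 1113 = -4105

-4105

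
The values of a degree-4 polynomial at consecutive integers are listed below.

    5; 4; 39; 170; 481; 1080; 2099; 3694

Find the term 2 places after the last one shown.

D1: -1, 35, 131, 311, 599, 1019, 1595
D2: 36, 96, 180, 288, 420, 576
D3: 60, 84, 108, 132, 156
D4: 24, 24, 24, 24
Fourth differences constant at 24.
156 + 24 = 180;  576 + 180 = 756;  1595 + 756 = 2351;  3694 + 2351 = 6045
180 + 24 = 204;  756 + 204 = 960;  2351 + 960 = 3311;  6045 + 3311 = 9356

9356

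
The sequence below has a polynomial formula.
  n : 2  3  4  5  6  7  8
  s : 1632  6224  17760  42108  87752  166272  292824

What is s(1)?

252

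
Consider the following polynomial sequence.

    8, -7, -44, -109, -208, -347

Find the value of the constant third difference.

D1: -15, -37, -65, -99, -139
D2: -22, -28, -34, -40
D3: -6, -6, -6

-6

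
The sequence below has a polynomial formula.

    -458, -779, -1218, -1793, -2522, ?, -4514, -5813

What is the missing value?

Using the first 5 terms:
Δ: -321  -439  -575  -729
Δ²: -118  -136  -154
Δ³: -18  -18
Constant third difference = -18.
Extend forward: -154 − 18 = -172;  -729 − 172 = -901;  -2522 − 901 = -3423

-3423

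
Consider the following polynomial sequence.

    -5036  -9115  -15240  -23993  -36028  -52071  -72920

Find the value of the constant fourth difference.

Δ: -4079, -6125, -8753, -12035, -16043, -20849
Δ²: -2046, -2628, -3282, -4008, -4806
Δ³: -582, -654, -726, -798
Δ⁴: -72, -72, -72

-72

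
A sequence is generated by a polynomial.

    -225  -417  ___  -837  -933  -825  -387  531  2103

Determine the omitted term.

-639

Using the last 6 terms:
Δ: -96, 108, 438, 918, 1572
Δ²: 204, 330, 480, 654
Δ³: 126, 150, 174
Δ⁴: 24, 24
Constant fourth difference = 24.
Extend backward: 126 − 24 = 102;  204 − 102 = 102;  -96 − 102 = -198;  -837 + 198 = -639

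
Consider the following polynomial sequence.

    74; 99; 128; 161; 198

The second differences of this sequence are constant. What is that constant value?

4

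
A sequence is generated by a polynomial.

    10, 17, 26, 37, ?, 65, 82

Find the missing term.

50

Using the first 4 terms:
7, 9, 11
2, 2
Constant second difference = 2.
Extend forward: 11 + 2 = 13;  37 + 13 = 50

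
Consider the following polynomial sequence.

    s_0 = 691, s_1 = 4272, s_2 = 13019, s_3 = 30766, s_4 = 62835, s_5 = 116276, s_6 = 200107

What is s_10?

1102011

D1: 3581 , 8747 , 17747 , 32069 , 53441 , 83831
D2: 5166 , 9000 , 14322 , 21372 , 30390
D3: 3834 , 5322 , 7050 , 9018
D4: 1488 , 1728 , 1968
D5: 240 , 240
The fifth differences are constant (240).
1968 + 240 = 2208;  9018 + 2208 = 11226;  30390 + 11226 = 41616;  83831 + 41616 = 125447;  200107 + 125447 = 325554
2208 + 240 = 2448;  11226 + 2448 = 13674;  41616 + 13674 = 55290;  125447 + 55290 = 180737;  325554 + 180737 = 506291
2448 + 240 = 2688;  13674 + 2688 = 16362;  55290 + 16362 = 71652;  180737 + 71652 = 252389;  506291 + 252389 = 758680
2688 + 240 = 2928;  16362 + 2928 = 19290;  71652 + 19290 = 90942;  252389 + 90942 = 343331;  758680 + 343331 = 1102011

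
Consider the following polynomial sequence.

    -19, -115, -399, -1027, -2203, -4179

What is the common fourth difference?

Δ: -96, -284, -628, -1176, -1976
Δ²: -188, -344, -548, -800
Δ³: -156, -204, -252
Δ⁴: -48, -48

-48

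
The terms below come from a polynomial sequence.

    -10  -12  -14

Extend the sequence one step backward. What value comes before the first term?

-8

-2, -2
The first differences are constant at -2.
Work back: -10 + 2 = -8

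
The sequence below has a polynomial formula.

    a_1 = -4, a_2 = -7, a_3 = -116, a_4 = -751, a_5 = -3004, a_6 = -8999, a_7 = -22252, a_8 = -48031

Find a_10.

-169159

First differences: -3 , -109 , -635 , -2253 , -5995 , -13253 , -25779
Second differences: -106 , -526 , -1618 , -3742 , -7258 , -12526
Third differences: -420 , -1092 , -2124 , -3516 , -5268
Fourth differences: -672 , -1032 , -1392 , -1752
Fifth differences: -360 , -360 , -360
Constant fifth difference = -360, so extend:
-1752 − 360 = -2112;  -5268 − 2112 = -7380;  -12526 − 7380 = -19906;  -25779 − 19906 = -45685;  -48031 − 45685 = -93716
-2112 − 360 = -2472;  -7380 − 2472 = -9852;  -19906 − 9852 = -29758;  -45685 − 29758 = -75443;  -93716 − 75443 = -169159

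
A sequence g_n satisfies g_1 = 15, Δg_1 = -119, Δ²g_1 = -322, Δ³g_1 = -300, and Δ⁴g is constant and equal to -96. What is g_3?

Build the table forward from the leading diagonal:
D4: -96, -96, -96
D3: -300, -396, -492
D2: -322, -622, -1018
D1: -119, -441, -1063
g: 15, -104, -545

-545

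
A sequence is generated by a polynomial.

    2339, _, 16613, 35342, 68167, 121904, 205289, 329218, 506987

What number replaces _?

Using the last 7 terms:
Δ: 18729  32825  53737  83385  123929  177769
Δ²: 14096  20912  29648  40544  53840
Δ³: 6816  8736  10896  13296
Δ⁴: 1920  2160  2400
Δ⁵: 240  240
Constant fifth difference = 240.
Extend backward: 1920 − 240 = 1680;  6816 − 1680 = 5136;  14096 − 5136 = 8960;  18729 − 8960 = 9769;  16613 − 9769 = 6844

6844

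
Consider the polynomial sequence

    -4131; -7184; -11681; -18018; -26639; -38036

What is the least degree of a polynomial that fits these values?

D1: -3053, -4497, -6337, -8621, -11397
D2: -1444, -1840, -2284, -2776
D3: -396, -444, -492
D4: -48, -48
The fourth differences are constant, so the polynomial has degree 4.

4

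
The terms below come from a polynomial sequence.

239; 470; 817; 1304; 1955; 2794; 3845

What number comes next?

5132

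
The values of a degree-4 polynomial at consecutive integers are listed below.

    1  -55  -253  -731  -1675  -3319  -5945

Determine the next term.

-56, -198, -478, -944, -1644, -2626
-142, -280, -466, -700, -982
-138, -186, -234, -282
-48, -48, -48
Constant fourth difference = -48, so extend:
-282 − 48 = -330;  -982 − 330 = -1312;  -2626 − 1312 = -3938;  -5945 − 3938 = -9883

-9883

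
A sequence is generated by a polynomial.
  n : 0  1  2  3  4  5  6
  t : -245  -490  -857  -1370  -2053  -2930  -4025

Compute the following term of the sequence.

First differences: -245, -367, -513, -683, -877, -1095
Second differences: -122, -146, -170, -194, -218
Third differences: -24, -24, -24, -24
The third differences are constant (-24).
-218 − 24 = -242;  -1095 − 242 = -1337;  -4025 − 1337 = -5362

-5362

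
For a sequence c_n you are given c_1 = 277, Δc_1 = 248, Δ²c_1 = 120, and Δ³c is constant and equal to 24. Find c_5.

Build the table forward from the leading diagonal:
Δ³: 24  24  24  24  24
Δ²: 120  144  168  192  216
Δ: 248  368  512  680  872
c: 277  525  893  1405  2085

2085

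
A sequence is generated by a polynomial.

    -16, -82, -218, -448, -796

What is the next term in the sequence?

First differences: -66 , -136 , -230 , -348
Second differences: -70 , -94 , -118
Third differences: -24 , -24
Constant third difference = -24, so extend:
-118 − 24 = -142;  -348 − 142 = -490;  -796 − 490 = -1286

-1286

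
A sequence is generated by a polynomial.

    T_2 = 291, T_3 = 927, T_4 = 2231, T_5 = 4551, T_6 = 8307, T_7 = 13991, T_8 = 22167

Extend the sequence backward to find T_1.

47

D1: 636, 1304, 2320, 3756, 5684, 8176
D2: 668, 1016, 1436, 1928, 2492
D3: 348, 420, 492, 564
D4: 72, 72, 72
The fourth differences are constant at 72.
Work back: 348 − 72 = 276;  668 − 276 = 392;  636 − 392 = 244;  291 − 244 = 47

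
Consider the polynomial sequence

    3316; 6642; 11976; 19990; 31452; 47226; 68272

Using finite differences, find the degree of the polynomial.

4

First differences: 3326, 5334, 8014, 11462, 15774, 21046
Second differences: 2008, 2680, 3448, 4312, 5272
Third differences: 672, 768, 864, 960
Fourth differences: 96, 96, 96
The fourth differences are constant, so the polynomial has degree 4.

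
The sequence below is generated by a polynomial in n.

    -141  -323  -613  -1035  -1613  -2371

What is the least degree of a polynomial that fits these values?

3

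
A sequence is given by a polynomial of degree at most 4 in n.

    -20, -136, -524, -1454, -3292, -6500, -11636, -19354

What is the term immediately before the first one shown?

-2

Δ: -116  -388  -930  -1838  -3208  -5136  -7718
Δ²: -272  -542  -908  -1370  -1928  -2582
Δ³: -270  -366  -462  -558  -654
Δ⁴: -96  -96  -96  -96
The fourth differences are constant at -96.
Work back: -270 + 96 = -174;  -272 + 174 = -98;  -116 + 98 = -18;  -20 + 18 = -2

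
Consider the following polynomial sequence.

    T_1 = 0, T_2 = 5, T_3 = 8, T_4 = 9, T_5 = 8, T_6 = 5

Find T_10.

-27

First differences: 5  3  1  -1  -3
Second differences: -2  -2  -2  -2
The second differences are constant (-2).
-3 − 2 = -5;  5 − 5 = 0
-5 − 2 = -7;  0 − 7 = -7
-7 − 2 = -9;  -7 − 9 = -16
-9 − 2 = -11;  -16 − 11 = -27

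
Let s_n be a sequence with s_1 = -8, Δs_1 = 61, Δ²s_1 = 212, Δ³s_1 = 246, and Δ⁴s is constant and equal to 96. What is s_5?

2588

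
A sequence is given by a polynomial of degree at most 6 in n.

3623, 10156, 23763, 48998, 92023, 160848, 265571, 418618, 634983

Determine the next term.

932468

6533 , 13607 , 25235 , 43025 , 68825 , 104723 , 153047 , 216365
7074 , 11628 , 17790 , 25800 , 35898 , 48324 , 63318
4554 , 6162 , 8010 , 10098 , 12426 , 14994
1608 , 1848 , 2088 , 2328 , 2568
240 , 240 , 240 , 240
Constant fifth difference = 240, so extend:
2568 + 240 = 2808;  14994 + 2808 = 17802;  63318 + 17802 = 81120;  216365 + 81120 = 297485;  634983 + 297485 = 932468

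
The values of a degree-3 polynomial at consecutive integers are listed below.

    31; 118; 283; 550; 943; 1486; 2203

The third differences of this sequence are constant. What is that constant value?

First differences: 87, 165, 267, 393, 543, 717
Second differences: 78, 102, 126, 150, 174
Third differences: 24, 24, 24, 24

24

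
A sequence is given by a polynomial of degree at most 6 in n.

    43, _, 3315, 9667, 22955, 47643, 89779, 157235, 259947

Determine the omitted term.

779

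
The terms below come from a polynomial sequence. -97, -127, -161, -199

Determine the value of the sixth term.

First differences: -30 , -34 , -38
Second differences: -4 , -4
The second differences are constant (-4).
-38 − 4 = -42;  -199 − 42 = -241
-42 − 4 = -46;  -241 − 46 = -287

-287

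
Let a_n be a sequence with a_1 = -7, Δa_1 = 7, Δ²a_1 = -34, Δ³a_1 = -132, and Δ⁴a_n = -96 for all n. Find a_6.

-2112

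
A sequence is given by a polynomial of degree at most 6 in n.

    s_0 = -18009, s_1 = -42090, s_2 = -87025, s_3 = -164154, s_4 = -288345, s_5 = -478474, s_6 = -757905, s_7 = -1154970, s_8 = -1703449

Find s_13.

-8341194

D1: -24081, -44935, -77129, -124191, -190129, -279431, -397065, -548479
D2: -20854, -32194, -47062, -65938, -89302, -117634, -151414
D3: -11340, -14868, -18876, -23364, -28332, -33780
D4: -3528, -4008, -4488, -4968, -5448
D5: -480, -480, -480, -480
Fifth differences constant at -480.
-5448 − 480 = -5928;  -33780 − 5928 = -39708;  -151414 − 39708 = -191122;  -548479 − 191122 = -739601;  -1703449 − 739601 = -2443050
-5928 − 480 = -6408;  -39708 − 6408 = -46116;  -191122 − 46116 = -237238;  -739601 − 237238 = -976839;  -2443050 − 976839 = -3419889
-6408 − 480 = -6888;  -46116 − 6888 = -53004;  -237238 − 53004 = -290242;  -976839 − 290242 = -1267081;  -3419889 − 1267081 = -4686970
-6888 − 480 = -7368;  -53004 − 7368 = -60372;  -290242 − 60372 = -350614;  -1267081 − 350614 = -1617695;  -4686970 − 1617695 = -6304665
-7368 − 480 = -7848;  -60372 − 7848 = -68220;  -350614 − 68220 = -418834;  -1617695 − 418834 = -2036529;  -6304665 − 2036529 = -8341194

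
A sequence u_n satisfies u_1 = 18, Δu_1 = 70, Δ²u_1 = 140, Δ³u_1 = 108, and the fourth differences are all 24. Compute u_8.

Build the table forward from the leading diagonal:
D4: 24  24  24  24  24  24  24  24
D3: 108  132  156  180  204  228  252  276
D2: 140  248  380  536  716  920  1148  1400
D1: 70  210  458  838  1374  2090  3010  4158
u: 18  88  298  756  1594  2968  5058  8068

8068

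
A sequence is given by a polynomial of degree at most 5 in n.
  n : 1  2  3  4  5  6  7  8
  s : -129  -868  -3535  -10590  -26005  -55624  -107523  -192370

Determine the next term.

-323785

Δ: -739, -2667, -7055, -15415, -29619, -51899, -84847
Δ²: -1928, -4388, -8360, -14204, -22280, -32948
Δ³: -2460, -3972, -5844, -8076, -10668
Δ⁴: -1512, -1872, -2232, -2592
Δ⁵: -360, -360, -360
Constant fifth difference = -360, so extend:
-2592 − 360 = -2952;  -10668 − 2952 = -13620;  -32948 − 13620 = -46568;  -84847 − 46568 = -131415;  -192370 − 131415 = -323785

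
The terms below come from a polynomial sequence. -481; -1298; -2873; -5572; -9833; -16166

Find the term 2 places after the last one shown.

First differences: -817, -1575, -2699, -4261, -6333
Second differences: -758, -1124, -1562, -2072
Third differences: -366, -438, -510
Fourth differences: -72, -72
Fourth differences constant at -72.
-510 − 72 = -582;  -2072 − 582 = -2654;  -6333 − 2654 = -8987;  -16166 − 8987 = -25153
-582 − 72 = -654;  -2654 − 654 = -3308;  -8987 − 3308 = -12295;  -25153 − 12295 = -37448

-37448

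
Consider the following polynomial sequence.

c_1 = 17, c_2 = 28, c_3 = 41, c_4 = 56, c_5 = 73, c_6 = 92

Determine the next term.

Δ: 11, 13, 15, 17, 19
Δ²: 2, 2, 2, 2
Constant second difference = 2, so extend:
19 + 2 = 21;  92 + 21 = 113

113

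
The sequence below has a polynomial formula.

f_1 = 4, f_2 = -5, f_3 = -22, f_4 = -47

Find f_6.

-121

D1: -9  -17  -25
D2: -8  -8
Second differences constant at -8.
-25 − 8 = -33;  -47 − 33 = -80
-33 − 8 = -41;  -80 − 41 = -121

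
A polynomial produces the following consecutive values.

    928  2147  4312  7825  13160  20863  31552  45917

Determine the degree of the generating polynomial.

First differences: 1219, 2165, 3513, 5335, 7703, 10689, 14365
Second differences: 946, 1348, 1822, 2368, 2986, 3676
Third differences: 402, 474, 546, 618, 690
Fourth differences: 72, 72, 72, 72
The fourth differences are constant, so the polynomial has degree 4.

4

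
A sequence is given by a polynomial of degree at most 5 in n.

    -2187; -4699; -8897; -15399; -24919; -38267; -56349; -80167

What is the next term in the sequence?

-110819

-2512  -4198  -6502  -9520  -13348  -18082  -23818
-1686  -2304  -3018  -3828  -4734  -5736
-618  -714  -810  -906  -1002
-96  -96  -96  -96
Fourth differences constant at -96.
-1002 − 96 = -1098;  -5736 − 1098 = -6834;  -23818 − 6834 = -30652;  -80167 − 30652 = -110819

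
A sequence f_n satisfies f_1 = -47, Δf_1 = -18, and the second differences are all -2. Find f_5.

Build the table forward from the leading diagonal:
Δ²: -2, -2, -2, -2, -2
Δ: -18, -20, -22, -24, -26
f: -47, -65, -85, -107, -131

-131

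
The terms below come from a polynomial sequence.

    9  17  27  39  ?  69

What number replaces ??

Using the first 4 terms:
D1: 8, 10, 12
D2: 2, 2
Constant second difference = 2.
Extend forward: 12 + 2 = 14;  39 + 14 = 53

53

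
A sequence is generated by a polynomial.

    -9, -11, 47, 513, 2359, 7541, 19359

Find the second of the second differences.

408

D1: -2, 58, 466, 1846, 5182, 11818
D2: 60, 408, 1380, 3336, 6636
D3: 348, 972, 1956, 3300
D4: 624, 984, 1344
D5: 360, 360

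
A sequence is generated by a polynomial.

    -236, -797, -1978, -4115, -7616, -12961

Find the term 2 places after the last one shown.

-31463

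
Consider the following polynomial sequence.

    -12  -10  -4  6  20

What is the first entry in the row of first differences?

2

First differences: 2, 6, 10, 14
Second differences: 4, 4, 4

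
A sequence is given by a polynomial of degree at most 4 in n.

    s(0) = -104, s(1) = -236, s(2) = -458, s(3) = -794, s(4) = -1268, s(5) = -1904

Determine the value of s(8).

First differences: -132 , -222 , -336 , -474 , -636
Second differences: -90 , -114 , -138 , -162
Third differences: -24 , -24 , -24
Constant third difference = -24, so extend:
-162 − 24 = -186;  -636 − 186 = -822;  -1904 − 822 = -2726
-186 − 24 = -210;  -822 − 210 = -1032;  -2726 − 1032 = -3758
-210 − 24 = -234;  -1032 − 234 = -1266;  -3758 − 1266 = -5024

-5024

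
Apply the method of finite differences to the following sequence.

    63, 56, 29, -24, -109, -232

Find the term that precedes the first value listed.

56

-7  -27  -53  -85  -123
-20  -26  -32  -38
-6  -6  -6
The third differences are constant at -6.
Work back: -20 + 6 = -14;  -7 + 14 = 7;  63 − 7 = 56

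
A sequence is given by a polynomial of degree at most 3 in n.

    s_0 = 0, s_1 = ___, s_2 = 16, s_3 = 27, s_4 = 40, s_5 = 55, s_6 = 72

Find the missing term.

7

Using the last 5 terms:
D1: 11  13  15  17
D2: 2  2  2
Constant second difference = 2.
Extend backward: 11 − 2 = 9;  16 − 9 = 7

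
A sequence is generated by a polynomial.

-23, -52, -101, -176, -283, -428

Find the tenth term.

-1508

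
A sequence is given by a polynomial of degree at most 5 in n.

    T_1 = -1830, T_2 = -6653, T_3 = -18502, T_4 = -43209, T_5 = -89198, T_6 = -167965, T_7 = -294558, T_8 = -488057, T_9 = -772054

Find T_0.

-313

First differences: -4823, -11849, -24707, -45989, -78767, -126593, -193499, -283997
Second differences: -7026, -12858, -21282, -32778, -47826, -66906, -90498
Third differences: -5832, -8424, -11496, -15048, -19080, -23592
Fourth differences: -2592, -3072, -3552, -4032, -4512
Fifth differences: -480, -480, -480, -480
The fifth differences are constant at -480.
Work back: -2592 + 480 = -2112;  -5832 + 2112 = -3720;  -7026 + 3720 = -3306;  -4823 + 3306 = -1517;  -1830 + 1517 = -313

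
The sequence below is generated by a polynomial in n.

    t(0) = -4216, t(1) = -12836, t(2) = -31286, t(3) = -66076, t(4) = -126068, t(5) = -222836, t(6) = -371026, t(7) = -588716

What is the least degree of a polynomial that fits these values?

D1: -8620, -18450, -34790, -59992, -96768, -148190, -217690
D2: -9830, -16340, -25202, -36776, -51422, -69500
D3: -6510, -8862, -11574, -14646, -18078
D4: -2352, -2712, -3072, -3432
D5: -360, -360, -360
The fifth differences are constant, so the polynomial has degree 5.

5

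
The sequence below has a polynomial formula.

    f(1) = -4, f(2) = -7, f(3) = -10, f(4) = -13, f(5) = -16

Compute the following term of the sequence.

-19

First differences: -3  -3  -3  -3
First differences constant at -3.
-16 − 3 = -19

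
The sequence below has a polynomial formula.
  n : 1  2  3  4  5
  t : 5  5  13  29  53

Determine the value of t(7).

125

0 , 8 , 16 , 24
8 , 8 , 8
Constant second difference = 8, so extend:
24 + 8 = 32;  53 + 32 = 85
32 + 8 = 40;  85 + 40 = 125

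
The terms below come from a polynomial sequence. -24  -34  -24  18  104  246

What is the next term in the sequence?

D1: -10, 10, 42, 86, 142
D2: 20, 32, 44, 56
D3: 12, 12, 12
Third differences constant at 12.
56 + 12 = 68;  142 + 68 = 210;  246 + 210 = 456

456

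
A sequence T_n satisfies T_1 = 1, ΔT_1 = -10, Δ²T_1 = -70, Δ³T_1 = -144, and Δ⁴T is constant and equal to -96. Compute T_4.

Build the table forward from the leading diagonal:
Fourth differences: -96, -96, -96, -96
Third differences: -144, -240, -336, -432
Second differences: -70, -214, -454, -790
First differences: -10, -80, -294, -748
T: 1, -9, -89, -383

-383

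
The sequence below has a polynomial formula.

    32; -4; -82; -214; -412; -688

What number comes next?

D1: -36, -78, -132, -198, -276
D2: -42, -54, -66, -78
D3: -12, -12, -12
The third differences are constant (-12).
-78 − 12 = -90;  -276 − 90 = -366;  -688 − 366 = -1054

-1054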